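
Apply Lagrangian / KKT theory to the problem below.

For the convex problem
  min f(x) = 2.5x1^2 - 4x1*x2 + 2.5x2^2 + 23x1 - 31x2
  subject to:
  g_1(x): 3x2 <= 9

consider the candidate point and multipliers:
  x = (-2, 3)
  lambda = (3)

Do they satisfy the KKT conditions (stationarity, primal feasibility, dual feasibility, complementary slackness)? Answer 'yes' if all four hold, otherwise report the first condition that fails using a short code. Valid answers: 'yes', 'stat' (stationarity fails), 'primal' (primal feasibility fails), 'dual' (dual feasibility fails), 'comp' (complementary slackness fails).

Gradient of f: grad f(x) = Q x + c = (1, -8)
Constraint values g_i(x) = a_i^T x - b_i:
  g_1((-2, 3)) = 0
Stationarity residual: grad f(x) + sum_i lambda_i a_i = (1, 1)
  -> stationarity FAILS
Primal feasibility (all g_i <= 0): OK
Dual feasibility (all lambda_i >= 0): OK
Complementary slackness (lambda_i * g_i(x) = 0 for all i): OK

Verdict: the first failing condition is stationarity -> stat.

stat


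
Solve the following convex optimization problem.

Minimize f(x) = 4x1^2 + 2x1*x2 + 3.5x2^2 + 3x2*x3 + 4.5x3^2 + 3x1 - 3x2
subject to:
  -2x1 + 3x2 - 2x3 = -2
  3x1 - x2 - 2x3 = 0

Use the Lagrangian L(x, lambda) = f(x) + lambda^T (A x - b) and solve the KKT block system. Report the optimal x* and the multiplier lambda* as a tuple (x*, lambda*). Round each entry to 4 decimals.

Form the Lagrangian:
  L(x, lambda) = (1/2) x^T Q x + c^T x + lambda^T (A x - b)
Stationarity (grad_x L = 0): Q x + c + A^T lambda = 0.
Primal feasibility: A x = b.

This gives the KKT block system:
  [ Q   A^T ] [ x     ]   [-c ]
  [ A    0  ] [ lambda ] = [ b ]

Solving the linear system:
  x*      = (0.1212, -0.3485, 0.356)
  lambda* = (1.3021, -0.2227)
  f(x*)   = 2.0067

x* = (0.1212, -0.3485, 0.356), lambda* = (1.3021, -0.2227)


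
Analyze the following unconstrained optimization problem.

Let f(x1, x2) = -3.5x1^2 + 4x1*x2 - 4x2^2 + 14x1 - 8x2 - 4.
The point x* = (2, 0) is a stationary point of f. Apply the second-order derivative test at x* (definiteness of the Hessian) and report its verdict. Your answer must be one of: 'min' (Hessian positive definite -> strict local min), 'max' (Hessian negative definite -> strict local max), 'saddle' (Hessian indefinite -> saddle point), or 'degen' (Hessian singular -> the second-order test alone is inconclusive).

Compute the Hessian H = grad^2 f:
  H = [[-7, 4], [4, -8]]
Verify stationarity: grad f(x*) = H x* + g = (0, 0).
Eigenvalues of H: -11.5311, -3.4689.
Both eigenvalues < 0, so H is negative definite -> x* is a strict local max.

max


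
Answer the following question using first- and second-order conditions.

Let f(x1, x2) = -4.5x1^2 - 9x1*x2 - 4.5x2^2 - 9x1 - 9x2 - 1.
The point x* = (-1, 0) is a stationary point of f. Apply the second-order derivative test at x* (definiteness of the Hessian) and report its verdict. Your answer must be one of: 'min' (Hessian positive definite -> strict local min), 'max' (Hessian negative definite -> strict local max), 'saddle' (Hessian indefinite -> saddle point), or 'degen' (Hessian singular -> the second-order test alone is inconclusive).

Compute the Hessian H = grad^2 f:
  H = [[-9, -9], [-9, -9]]
Verify stationarity: grad f(x*) = H x* + g = (0, 0).
Eigenvalues of H: -18, 0.
H has a zero eigenvalue (singular; negative semidefinite but not definite), so H is neither positive definite, negative definite, nor indefinite. The second-order test alone is inconclusive -> degen.
(Indeed, f is constant along the null direction of H through x*, so x* is not a strict local extremum.)

degen


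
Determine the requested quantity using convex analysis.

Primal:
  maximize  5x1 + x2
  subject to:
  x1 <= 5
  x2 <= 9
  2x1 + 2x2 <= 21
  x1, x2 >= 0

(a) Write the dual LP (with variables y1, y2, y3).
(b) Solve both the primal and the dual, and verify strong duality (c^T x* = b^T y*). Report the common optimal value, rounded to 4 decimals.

The standard primal-dual pair for 'max c^T x s.t. A x <= b, x >= 0' is:
  Dual:  min b^T y  s.t.  A^T y >= c,  y >= 0.

So the dual LP is:
  minimize  5y1 + 9y2 + 21y3
  subject to:
    y1 + 2y3 >= 5
    y2 + 2y3 >= 1
    y1, y2, y3 >= 0

Solving the primal: x* = (5, 5.5).
  primal value c^T x* = 30.5.
Solving the dual: y* = (4, 0, 0.5).
  dual value b^T y* = 30.5.
Strong duality: c^T x* = b^T y*. Confirmed.

30.5


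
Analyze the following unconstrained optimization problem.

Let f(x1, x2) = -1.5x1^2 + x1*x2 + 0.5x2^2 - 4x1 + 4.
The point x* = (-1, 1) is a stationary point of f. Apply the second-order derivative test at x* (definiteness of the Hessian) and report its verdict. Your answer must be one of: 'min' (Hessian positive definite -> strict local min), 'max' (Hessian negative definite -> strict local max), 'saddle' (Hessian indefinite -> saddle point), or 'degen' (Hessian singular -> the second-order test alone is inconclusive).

Compute the Hessian H = grad^2 f:
  H = [[-3, 1], [1, 1]]
Verify stationarity: grad f(x*) = H x* + g = (0, 0).
Eigenvalues of H: -3.2361, 1.2361.
Eigenvalues have mixed signs, so H is indefinite -> x* is a saddle point.

saddle


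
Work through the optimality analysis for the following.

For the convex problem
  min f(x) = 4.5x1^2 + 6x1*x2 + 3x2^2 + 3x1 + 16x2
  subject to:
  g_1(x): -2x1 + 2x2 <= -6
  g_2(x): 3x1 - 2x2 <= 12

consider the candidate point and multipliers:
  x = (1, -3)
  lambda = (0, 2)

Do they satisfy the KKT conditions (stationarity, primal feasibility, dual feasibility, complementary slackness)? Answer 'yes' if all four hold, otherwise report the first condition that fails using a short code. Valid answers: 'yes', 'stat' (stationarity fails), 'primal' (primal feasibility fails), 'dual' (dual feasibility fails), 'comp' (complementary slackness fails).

Gradient of f: grad f(x) = Q x + c = (-6, 4)
Constraint values g_i(x) = a_i^T x - b_i:
  g_1((1, -3)) = -2
  g_2((1, -3)) = -3
Stationarity residual: grad f(x) + sum_i lambda_i a_i = (0, 0)
  -> stationarity OK
Primal feasibility (all g_i <= 0): OK
Dual feasibility (all lambda_i >= 0): OK
Complementary slackness (lambda_i * g_i(x) = 0 for all i): FAILS

Verdict: the first failing condition is complementary_slackness -> comp.

comp


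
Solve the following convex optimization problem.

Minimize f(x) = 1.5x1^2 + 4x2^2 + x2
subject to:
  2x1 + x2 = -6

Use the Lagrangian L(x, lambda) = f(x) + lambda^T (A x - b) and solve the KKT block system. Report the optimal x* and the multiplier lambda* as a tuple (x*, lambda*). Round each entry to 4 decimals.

Form the Lagrangian:
  L(x, lambda) = (1/2) x^T Q x + c^T x + lambda^T (A x - b)
Stationarity (grad_x L = 0): Q x + c + A^T lambda = 0.
Primal feasibility: A x = b.

This gives the KKT block system:
  [ Q   A^T ] [ x     ]   [-c ]
  [ A    0  ] [ lambda ] = [ b ]

Solving the linear system:
  x*      = (-2.6857, -0.6286)
  lambda* = (4.0286)
  f(x*)   = 11.7714

x* = (-2.6857, -0.6286), lambda* = (4.0286)


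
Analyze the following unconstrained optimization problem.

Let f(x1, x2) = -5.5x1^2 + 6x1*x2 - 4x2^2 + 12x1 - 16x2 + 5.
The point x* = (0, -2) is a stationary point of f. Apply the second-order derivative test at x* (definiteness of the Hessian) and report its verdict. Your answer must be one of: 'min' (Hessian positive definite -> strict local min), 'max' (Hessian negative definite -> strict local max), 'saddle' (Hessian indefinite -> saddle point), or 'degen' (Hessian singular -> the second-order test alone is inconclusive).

Compute the Hessian H = grad^2 f:
  H = [[-11, 6], [6, -8]]
Verify stationarity: grad f(x*) = H x* + g = (0, 0).
Eigenvalues of H: -15.6847, -3.3153.
Both eigenvalues < 0, so H is negative definite -> x* is a strict local max.

max


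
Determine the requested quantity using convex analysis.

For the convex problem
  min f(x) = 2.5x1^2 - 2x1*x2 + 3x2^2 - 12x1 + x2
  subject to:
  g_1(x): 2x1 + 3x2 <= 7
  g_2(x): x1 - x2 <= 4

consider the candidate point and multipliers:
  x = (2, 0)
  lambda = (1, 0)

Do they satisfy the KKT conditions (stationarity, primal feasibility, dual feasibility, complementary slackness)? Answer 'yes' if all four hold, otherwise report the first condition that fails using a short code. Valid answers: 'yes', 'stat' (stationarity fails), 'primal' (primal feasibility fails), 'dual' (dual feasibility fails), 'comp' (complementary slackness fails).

Gradient of f: grad f(x) = Q x + c = (-2, -3)
Constraint values g_i(x) = a_i^T x - b_i:
  g_1((2, 0)) = -3
  g_2((2, 0)) = -2
Stationarity residual: grad f(x) + sum_i lambda_i a_i = (0, 0)
  -> stationarity OK
Primal feasibility (all g_i <= 0): OK
Dual feasibility (all lambda_i >= 0): OK
Complementary slackness (lambda_i * g_i(x) = 0 for all i): FAILS

Verdict: the first failing condition is complementary_slackness -> comp.

comp


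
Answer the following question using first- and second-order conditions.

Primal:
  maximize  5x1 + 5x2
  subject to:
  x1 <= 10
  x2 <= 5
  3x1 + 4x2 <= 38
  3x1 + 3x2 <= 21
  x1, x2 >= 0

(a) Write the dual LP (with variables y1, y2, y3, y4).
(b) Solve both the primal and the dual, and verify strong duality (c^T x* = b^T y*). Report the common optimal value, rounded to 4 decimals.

The standard primal-dual pair for 'max c^T x s.t. A x <= b, x >= 0' is:
  Dual:  min b^T y  s.t.  A^T y >= c,  y >= 0.

So the dual LP is:
  minimize  10y1 + 5y2 + 38y3 + 21y4
  subject to:
    y1 + 3y3 + 3y4 >= 5
    y2 + 4y3 + 3y4 >= 5
    y1, y2, y3, y4 >= 0

Solving the primal: x* = (7, 0).
  primal value c^T x* = 35.
Solving the dual: y* = (0, 0, 0, 1.6667).
  dual value b^T y* = 35.
Strong duality: c^T x* = b^T y*. Confirmed.

35


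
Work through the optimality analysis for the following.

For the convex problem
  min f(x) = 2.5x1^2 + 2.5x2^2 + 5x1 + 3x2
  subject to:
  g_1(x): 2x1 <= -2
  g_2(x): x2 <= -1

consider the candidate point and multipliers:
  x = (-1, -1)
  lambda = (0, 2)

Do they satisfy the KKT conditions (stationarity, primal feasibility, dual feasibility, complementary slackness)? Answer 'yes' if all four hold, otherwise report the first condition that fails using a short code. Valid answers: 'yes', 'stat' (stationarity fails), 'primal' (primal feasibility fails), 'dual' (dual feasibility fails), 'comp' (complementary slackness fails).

Gradient of f: grad f(x) = Q x + c = (0, -2)
Constraint values g_i(x) = a_i^T x - b_i:
  g_1((-1, -1)) = 0
  g_2((-1, -1)) = 0
Stationarity residual: grad f(x) + sum_i lambda_i a_i = (0, 0)
  -> stationarity OK
Primal feasibility (all g_i <= 0): OK
Dual feasibility (all lambda_i >= 0): OK
Complementary slackness (lambda_i * g_i(x) = 0 for all i): OK

Verdict: yes, KKT holds.

yes


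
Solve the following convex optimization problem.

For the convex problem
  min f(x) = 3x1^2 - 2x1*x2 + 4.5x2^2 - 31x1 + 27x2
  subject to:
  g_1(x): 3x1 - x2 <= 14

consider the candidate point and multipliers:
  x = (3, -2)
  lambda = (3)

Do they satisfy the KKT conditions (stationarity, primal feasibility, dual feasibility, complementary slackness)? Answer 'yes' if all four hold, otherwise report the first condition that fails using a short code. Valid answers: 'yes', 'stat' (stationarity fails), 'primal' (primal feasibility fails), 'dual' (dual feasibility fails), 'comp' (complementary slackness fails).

Gradient of f: grad f(x) = Q x + c = (-9, 3)
Constraint values g_i(x) = a_i^T x - b_i:
  g_1((3, -2)) = -3
Stationarity residual: grad f(x) + sum_i lambda_i a_i = (0, 0)
  -> stationarity OK
Primal feasibility (all g_i <= 0): OK
Dual feasibility (all lambda_i >= 0): OK
Complementary slackness (lambda_i * g_i(x) = 0 for all i): FAILS

Verdict: the first failing condition is complementary_slackness -> comp.

comp


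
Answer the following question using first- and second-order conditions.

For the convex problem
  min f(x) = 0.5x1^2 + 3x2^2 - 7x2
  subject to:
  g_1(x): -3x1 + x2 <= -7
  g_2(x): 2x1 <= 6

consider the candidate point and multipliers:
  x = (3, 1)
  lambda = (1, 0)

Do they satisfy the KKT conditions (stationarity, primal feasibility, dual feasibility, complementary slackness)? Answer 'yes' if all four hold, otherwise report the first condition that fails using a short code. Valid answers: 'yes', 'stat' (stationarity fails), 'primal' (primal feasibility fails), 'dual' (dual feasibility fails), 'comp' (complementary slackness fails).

Gradient of f: grad f(x) = Q x + c = (3, -1)
Constraint values g_i(x) = a_i^T x - b_i:
  g_1((3, 1)) = -1
  g_2((3, 1)) = 0
Stationarity residual: grad f(x) + sum_i lambda_i a_i = (0, 0)
  -> stationarity OK
Primal feasibility (all g_i <= 0): OK
Dual feasibility (all lambda_i >= 0): OK
Complementary slackness (lambda_i * g_i(x) = 0 for all i): FAILS

Verdict: the first failing condition is complementary_slackness -> comp.

comp


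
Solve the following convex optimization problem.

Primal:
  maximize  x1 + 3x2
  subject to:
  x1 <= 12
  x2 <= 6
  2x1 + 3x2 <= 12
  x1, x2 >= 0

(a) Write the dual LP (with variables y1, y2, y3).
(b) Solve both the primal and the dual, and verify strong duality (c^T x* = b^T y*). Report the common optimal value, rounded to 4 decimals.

The standard primal-dual pair for 'max c^T x s.t. A x <= b, x >= 0' is:
  Dual:  min b^T y  s.t.  A^T y >= c,  y >= 0.

So the dual LP is:
  minimize  12y1 + 6y2 + 12y3
  subject to:
    y1 + 2y3 >= 1
    y2 + 3y3 >= 3
    y1, y2, y3 >= 0

Solving the primal: x* = (0, 4).
  primal value c^T x* = 12.
Solving the dual: y* = (0, 0, 1).
  dual value b^T y* = 12.
Strong duality: c^T x* = b^T y*. Confirmed.

12


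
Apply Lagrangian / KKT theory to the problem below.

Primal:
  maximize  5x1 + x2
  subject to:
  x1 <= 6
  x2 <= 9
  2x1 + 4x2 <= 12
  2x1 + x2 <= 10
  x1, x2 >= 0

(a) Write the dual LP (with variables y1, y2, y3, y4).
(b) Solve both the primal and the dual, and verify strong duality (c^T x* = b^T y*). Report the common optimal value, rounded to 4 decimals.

The standard primal-dual pair for 'max c^T x s.t. A x <= b, x >= 0' is:
  Dual:  min b^T y  s.t.  A^T y >= c,  y >= 0.

So the dual LP is:
  minimize  6y1 + 9y2 + 12y3 + 10y4
  subject to:
    y1 + 2y3 + 2y4 >= 5
    y2 + 4y3 + y4 >= 1
    y1, y2, y3, y4 >= 0

Solving the primal: x* = (5, 0).
  primal value c^T x* = 25.
Solving the dual: y* = (0, 0, 0, 2.5).
  dual value b^T y* = 25.
Strong duality: c^T x* = b^T y*. Confirmed.

25


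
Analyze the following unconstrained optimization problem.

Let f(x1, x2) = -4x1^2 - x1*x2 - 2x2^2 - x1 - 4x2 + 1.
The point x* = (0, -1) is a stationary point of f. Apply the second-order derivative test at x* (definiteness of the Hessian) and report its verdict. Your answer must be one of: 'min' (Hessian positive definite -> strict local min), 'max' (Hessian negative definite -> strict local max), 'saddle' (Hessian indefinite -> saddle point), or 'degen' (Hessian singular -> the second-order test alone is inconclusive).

Compute the Hessian H = grad^2 f:
  H = [[-8, -1], [-1, -4]]
Verify stationarity: grad f(x*) = H x* + g = (0, 0).
Eigenvalues of H: -8.2361, -3.7639.
Both eigenvalues < 0, so H is negative definite -> x* is a strict local max.

max


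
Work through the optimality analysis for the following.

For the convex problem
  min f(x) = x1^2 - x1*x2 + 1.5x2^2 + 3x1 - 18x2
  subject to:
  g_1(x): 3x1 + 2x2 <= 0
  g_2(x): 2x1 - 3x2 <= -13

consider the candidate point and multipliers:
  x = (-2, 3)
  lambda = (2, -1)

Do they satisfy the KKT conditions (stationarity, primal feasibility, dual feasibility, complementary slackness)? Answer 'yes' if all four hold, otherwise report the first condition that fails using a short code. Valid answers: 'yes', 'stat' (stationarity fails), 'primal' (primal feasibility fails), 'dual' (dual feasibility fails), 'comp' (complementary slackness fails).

Gradient of f: grad f(x) = Q x + c = (-4, -7)
Constraint values g_i(x) = a_i^T x - b_i:
  g_1((-2, 3)) = 0
  g_2((-2, 3)) = 0
Stationarity residual: grad f(x) + sum_i lambda_i a_i = (0, 0)
  -> stationarity OK
Primal feasibility (all g_i <= 0): OK
Dual feasibility (all lambda_i >= 0): FAILS
Complementary slackness (lambda_i * g_i(x) = 0 for all i): OK

Verdict: the first failing condition is dual_feasibility -> dual.

dual


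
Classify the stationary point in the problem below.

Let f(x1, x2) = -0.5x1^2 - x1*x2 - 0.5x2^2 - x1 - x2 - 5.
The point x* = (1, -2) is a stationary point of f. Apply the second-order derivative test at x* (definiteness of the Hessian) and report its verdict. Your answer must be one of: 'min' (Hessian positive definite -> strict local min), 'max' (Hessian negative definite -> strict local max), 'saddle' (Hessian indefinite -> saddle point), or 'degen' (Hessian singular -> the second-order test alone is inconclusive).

Compute the Hessian H = grad^2 f:
  H = [[-1, -1], [-1, -1]]
Verify stationarity: grad f(x*) = H x* + g = (0, 0).
Eigenvalues of H: -2, 0.
H has a zero eigenvalue (singular; negative semidefinite but not definite), so H is neither positive definite, negative definite, nor indefinite. The second-order test alone is inconclusive -> degen.
(Indeed, f is constant along the null direction of H through x*, so x* is not a strict local extremum.)

degen


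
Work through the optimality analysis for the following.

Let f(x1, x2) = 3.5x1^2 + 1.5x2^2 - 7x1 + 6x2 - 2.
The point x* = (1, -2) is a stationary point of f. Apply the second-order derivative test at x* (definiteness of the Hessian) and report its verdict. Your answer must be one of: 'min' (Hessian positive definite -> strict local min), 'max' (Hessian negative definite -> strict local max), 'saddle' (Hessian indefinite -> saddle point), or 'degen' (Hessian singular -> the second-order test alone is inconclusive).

Compute the Hessian H = grad^2 f:
  H = [[7, 0], [0, 3]]
Verify stationarity: grad f(x*) = H x* + g = (0, 0).
Eigenvalues of H: 3, 7.
Both eigenvalues > 0, so H is positive definite -> x* is a strict local min.

min


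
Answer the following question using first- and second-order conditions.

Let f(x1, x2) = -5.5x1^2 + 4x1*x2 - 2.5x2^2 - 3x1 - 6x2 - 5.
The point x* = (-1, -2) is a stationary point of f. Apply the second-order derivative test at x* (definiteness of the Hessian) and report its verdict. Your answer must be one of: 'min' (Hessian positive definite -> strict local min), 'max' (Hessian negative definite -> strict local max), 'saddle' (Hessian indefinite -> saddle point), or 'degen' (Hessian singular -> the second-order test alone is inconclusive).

Compute the Hessian H = grad^2 f:
  H = [[-11, 4], [4, -5]]
Verify stationarity: grad f(x*) = H x* + g = (0, 0).
Eigenvalues of H: -13, -3.
Both eigenvalues < 0, so H is negative definite -> x* is a strict local max.

max


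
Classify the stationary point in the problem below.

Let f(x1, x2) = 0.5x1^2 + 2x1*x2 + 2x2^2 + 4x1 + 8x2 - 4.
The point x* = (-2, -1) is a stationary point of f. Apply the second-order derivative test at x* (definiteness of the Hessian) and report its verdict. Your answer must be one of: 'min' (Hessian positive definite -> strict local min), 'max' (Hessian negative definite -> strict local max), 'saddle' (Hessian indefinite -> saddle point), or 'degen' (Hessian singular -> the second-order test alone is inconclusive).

Compute the Hessian H = grad^2 f:
  H = [[1, 2], [2, 4]]
Verify stationarity: grad f(x*) = H x* + g = (0, 0).
Eigenvalues of H: 0, 5.
H has a zero eigenvalue (singular; positive semidefinite but not definite), so H is neither positive definite, negative definite, nor indefinite. The second-order test alone is inconclusive -> degen.
(Indeed, f is constant along the null direction of H through x*, so x* is not a strict local extremum.)

degen


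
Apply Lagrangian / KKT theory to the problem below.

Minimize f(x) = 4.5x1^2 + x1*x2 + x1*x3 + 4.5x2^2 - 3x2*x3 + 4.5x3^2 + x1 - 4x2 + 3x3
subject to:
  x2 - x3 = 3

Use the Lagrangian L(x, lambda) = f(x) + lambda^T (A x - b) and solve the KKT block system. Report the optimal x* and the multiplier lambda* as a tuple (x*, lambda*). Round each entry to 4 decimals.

Form the Lagrangian:
  L(x, lambda) = (1/2) x^T Q x + c^T x + lambda^T (A x - b)
Stationarity (grad_x L = 0): Q x + c + A^T lambda = 0.
Primal feasibility: A x = b.

This gives the KKT block system:
  [ Q   A^T ] [ x     ]   [-c ]
  [ A    0  ] [ lambda ] = [ b ]

Solving the linear system:
  x*      = (-0.1346, 1.6058, -1.3942)
  lambda* = (-14.5)
  f(x*)   = 16.3798

x* = (-0.1346, 1.6058, -1.3942), lambda* = (-14.5)


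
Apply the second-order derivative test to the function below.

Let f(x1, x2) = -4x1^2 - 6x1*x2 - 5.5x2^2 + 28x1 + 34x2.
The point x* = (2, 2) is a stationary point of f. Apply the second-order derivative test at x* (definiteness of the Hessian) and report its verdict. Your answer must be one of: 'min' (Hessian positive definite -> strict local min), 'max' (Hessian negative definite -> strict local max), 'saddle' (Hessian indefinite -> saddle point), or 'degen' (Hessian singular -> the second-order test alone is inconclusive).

Compute the Hessian H = grad^2 f:
  H = [[-8, -6], [-6, -11]]
Verify stationarity: grad f(x*) = H x* + g = (0, 0).
Eigenvalues of H: -15.6847, -3.3153.
Both eigenvalues < 0, so H is negative definite -> x* is a strict local max.

max


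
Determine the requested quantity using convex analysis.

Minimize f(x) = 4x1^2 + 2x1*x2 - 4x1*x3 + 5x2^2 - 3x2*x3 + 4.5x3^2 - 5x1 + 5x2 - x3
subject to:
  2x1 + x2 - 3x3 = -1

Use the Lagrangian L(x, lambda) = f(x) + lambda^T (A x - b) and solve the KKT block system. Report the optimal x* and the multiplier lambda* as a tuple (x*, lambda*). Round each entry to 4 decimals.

Form the Lagrangian:
  L(x, lambda) = (1/2) x^T Q x + c^T x + lambda^T (A x - b)
Stationarity (grad_x L = 0): Q x + c + A^T lambda = 0.
Primal feasibility: A x = b.

This gives the KKT block system:
  [ Q   A^T ] [ x     ]   [-c ]
  [ A    0  ] [ lambda ] = [ b ]

Solving the linear system:
  x*      = (0.8078, -0.5784, 0.6791)
  lambda* = (1.2052)
  f(x*)   = -3.2024

x* = (0.8078, -0.5784, 0.6791), lambda* = (1.2052)


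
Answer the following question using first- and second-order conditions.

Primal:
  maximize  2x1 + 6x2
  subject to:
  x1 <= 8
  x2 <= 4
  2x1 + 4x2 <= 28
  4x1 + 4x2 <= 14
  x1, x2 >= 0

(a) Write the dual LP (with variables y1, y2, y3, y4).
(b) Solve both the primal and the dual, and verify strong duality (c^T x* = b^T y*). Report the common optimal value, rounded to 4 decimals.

The standard primal-dual pair for 'max c^T x s.t. A x <= b, x >= 0' is:
  Dual:  min b^T y  s.t.  A^T y >= c,  y >= 0.

So the dual LP is:
  minimize  8y1 + 4y2 + 28y3 + 14y4
  subject to:
    y1 + 2y3 + 4y4 >= 2
    y2 + 4y3 + 4y4 >= 6
    y1, y2, y3, y4 >= 0

Solving the primal: x* = (0, 3.5).
  primal value c^T x* = 21.
Solving the dual: y* = (0, 0, 0, 1.5).
  dual value b^T y* = 21.
Strong duality: c^T x* = b^T y*. Confirmed.

21


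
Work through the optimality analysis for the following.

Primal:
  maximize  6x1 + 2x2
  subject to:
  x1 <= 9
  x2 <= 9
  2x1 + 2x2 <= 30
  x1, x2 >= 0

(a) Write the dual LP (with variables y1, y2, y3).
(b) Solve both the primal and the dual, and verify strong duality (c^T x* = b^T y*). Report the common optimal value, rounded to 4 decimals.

The standard primal-dual pair for 'max c^T x s.t. A x <= b, x >= 0' is:
  Dual:  min b^T y  s.t.  A^T y >= c,  y >= 0.

So the dual LP is:
  minimize  9y1 + 9y2 + 30y3
  subject to:
    y1 + 2y3 >= 6
    y2 + 2y3 >= 2
    y1, y2, y3 >= 0

Solving the primal: x* = (9, 6).
  primal value c^T x* = 66.
Solving the dual: y* = (4, 0, 1).
  dual value b^T y* = 66.
Strong duality: c^T x* = b^T y*. Confirmed.

66


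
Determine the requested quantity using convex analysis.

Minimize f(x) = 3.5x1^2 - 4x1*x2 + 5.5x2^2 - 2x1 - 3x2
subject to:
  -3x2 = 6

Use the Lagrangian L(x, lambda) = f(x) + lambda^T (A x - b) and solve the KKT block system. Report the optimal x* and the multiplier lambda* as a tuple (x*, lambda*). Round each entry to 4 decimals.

Form the Lagrangian:
  L(x, lambda) = (1/2) x^T Q x + c^T x + lambda^T (A x - b)
Stationarity (grad_x L = 0): Q x + c + A^T lambda = 0.
Primal feasibility: A x = b.

This gives the KKT block system:
  [ Q   A^T ] [ x     ]   [-c ]
  [ A    0  ] [ lambda ] = [ b ]

Solving the linear system:
  x*      = (-0.8571, -2)
  lambda* = (-7.1905)
  f(x*)   = 25.4286

x* = (-0.8571, -2), lambda* = (-7.1905)


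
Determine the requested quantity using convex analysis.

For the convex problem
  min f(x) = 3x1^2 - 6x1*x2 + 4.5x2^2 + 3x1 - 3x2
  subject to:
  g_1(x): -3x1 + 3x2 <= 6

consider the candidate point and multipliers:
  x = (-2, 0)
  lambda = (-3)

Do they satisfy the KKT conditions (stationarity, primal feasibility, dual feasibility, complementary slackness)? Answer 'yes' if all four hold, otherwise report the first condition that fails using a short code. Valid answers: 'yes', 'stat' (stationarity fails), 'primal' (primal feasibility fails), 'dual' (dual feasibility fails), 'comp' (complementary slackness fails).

Gradient of f: grad f(x) = Q x + c = (-9, 9)
Constraint values g_i(x) = a_i^T x - b_i:
  g_1((-2, 0)) = 0
Stationarity residual: grad f(x) + sum_i lambda_i a_i = (0, 0)
  -> stationarity OK
Primal feasibility (all g_i <= 0): OK
Dual feasibility (all lambda_i >= 0): FAILS
Complementary slackness (lambda_i * g_i(x) = 0 for all i): OK

Verdict: the first failing condition is dual_feasibility -> dual.

dual


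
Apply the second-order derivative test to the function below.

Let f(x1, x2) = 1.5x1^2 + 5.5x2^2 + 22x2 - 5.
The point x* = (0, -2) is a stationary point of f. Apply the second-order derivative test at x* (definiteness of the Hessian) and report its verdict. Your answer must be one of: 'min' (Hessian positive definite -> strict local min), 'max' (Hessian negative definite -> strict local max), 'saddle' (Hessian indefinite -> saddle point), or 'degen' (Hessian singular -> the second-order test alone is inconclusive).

Compute the Hessian H = grad^2 f:
  H = [[3, 0], [0, 11]]
Verify stationarity: grad f(x*) = H x* + g = (0, 0).
Eigenvalues of H: 3, 11.
Both eigenvalues > 0, so H is positive definite -> x* is a strict local min.

min


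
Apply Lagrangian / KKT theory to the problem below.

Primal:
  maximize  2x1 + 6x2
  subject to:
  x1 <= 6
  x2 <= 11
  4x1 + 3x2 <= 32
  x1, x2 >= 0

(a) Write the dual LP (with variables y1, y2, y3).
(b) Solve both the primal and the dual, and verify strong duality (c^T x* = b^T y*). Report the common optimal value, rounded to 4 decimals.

The standard primal-dual pair for 'max c^T x s.t. A x <= b, x >= 0' is:
  Dual:  min b^T y  s.t.  A^T y >= c,  y >= 0.

So the dual LP is:
  minimize  6y1 + 11y2 + 32y3
  subject to:
    y1 + 4y3 >= 2
    y2 + 3y3 >= 6
    y1, y2, y3 >= 0

Solving the primal: x* = (0, 10.6667).
  primal value c^T x* = 64.
Solving the dual: y* = (0, 0, 2).
  dual value b^T y* = 64.
Strong duality: c^T x* = b^T y*. Confirmed.

64


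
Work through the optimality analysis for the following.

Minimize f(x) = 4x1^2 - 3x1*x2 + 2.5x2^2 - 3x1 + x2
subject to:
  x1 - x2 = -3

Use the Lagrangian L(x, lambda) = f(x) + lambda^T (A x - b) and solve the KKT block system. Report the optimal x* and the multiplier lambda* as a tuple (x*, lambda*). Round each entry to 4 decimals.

Form the Lagrangian:
  L(x, lambda) = (1/2) x^T Q x + c^T x + lambda^T (A x - b)
Stationarity (grad_x L = 0): Q x + c + A^T lambda = 0.
Primal feasibility: A x = b.

This gives the KKT block system:
  [ Q   A^T ] [ x     ]   [-c ]
  [ A    0  ] [ lambda ] = [ b ]

Solving the linear system:
  x*      = (-0.5714, 2.4286)
  lambda* = (14.8571)
  f(x*)   = 24.3571

x* = (-0.5714, 2.4286), lambda* = (14.8571)


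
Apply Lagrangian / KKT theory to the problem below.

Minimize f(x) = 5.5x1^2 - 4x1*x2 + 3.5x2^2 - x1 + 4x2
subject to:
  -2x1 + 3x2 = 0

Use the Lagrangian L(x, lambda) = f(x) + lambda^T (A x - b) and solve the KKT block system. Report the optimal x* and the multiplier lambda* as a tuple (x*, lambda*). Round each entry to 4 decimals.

Form the Lagrangian:
  L(x, lambda) = (1/2) x^T Q x + c^T x + lambda^T (A x - b)
Stationarity (grad_x L = 0): Q x + c + A^T lambda = 0.
Primal feasibility: A x = b.

This gives the KKT block system:
  [ Q   A^T ] [ x     ]   [-c ]
  [ A    0  ] [ lambda ] = [ b ]

Solving the linear system:
  x*      = (-0.1899, -0.1266)
  lambda* = (-1.2911)
  f(x*)   = -0.1582

x* = (-0.1899, -0.1266), lambda* = (-1.2911)


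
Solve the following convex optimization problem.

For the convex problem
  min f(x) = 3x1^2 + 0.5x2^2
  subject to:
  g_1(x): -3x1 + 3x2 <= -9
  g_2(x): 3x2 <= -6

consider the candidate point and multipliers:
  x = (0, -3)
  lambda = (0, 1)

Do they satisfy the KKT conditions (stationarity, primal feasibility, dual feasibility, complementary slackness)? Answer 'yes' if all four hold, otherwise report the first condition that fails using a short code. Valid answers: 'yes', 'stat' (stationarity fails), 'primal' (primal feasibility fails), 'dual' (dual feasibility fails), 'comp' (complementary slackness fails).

Gradient of f: grad f(x) = Q x + c = (0, -3)
Constraint values g_i(x) = a_i^T x - b_i:
  g_1((0, -3)) = 0
  g_2((0, -3)) = -3
Stationarity residual: grad f(x) + sum_i lambda_i a_i = (0, 0)
  -> stationarity OK
Primal feasibility (all g_i <= 0): OK
Dual feasibility (all lambda_i >= 0): OK
Complementary slackness (lambda_i * g_i(x) = 0 for all i): FAILS

Verdict: the first failing condition is complementary_slackness -> comp.

comp


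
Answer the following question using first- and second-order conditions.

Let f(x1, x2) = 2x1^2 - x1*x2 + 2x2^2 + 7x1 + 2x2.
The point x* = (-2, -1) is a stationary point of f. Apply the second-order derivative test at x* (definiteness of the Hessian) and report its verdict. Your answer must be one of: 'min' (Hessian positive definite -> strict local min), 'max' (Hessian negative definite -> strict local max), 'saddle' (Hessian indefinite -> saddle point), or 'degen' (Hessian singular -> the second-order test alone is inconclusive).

Compute the Hessian H = grad^2 f:
  H = [[4, -1], [-1, 4]]
Verify stationarity: grad f(x*) = H x* + g = (0, 0).
Eigenvalues of H: 3, 5.
Both eigenvalues > 0, so H is positive definite -> x* is a strict local min.

min


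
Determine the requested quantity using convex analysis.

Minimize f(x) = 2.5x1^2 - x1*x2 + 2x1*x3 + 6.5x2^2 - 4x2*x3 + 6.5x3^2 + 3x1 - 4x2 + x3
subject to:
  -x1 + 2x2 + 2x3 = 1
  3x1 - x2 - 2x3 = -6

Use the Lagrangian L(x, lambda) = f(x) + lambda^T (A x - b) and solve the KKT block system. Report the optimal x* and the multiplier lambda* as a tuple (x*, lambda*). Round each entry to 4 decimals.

Form the Lagrangian:
  L(x, lambda) = (1/2) x^T Q x + c^T x + lambda^T (A x - b)
Stationarity (grad_x L = 0): Q x + c + A^T lambda = 0.
Primal feasibility: A x = b.

This gives the KKT block system:
  [ Q   A^T ] [ x     ]   [-c ]
  [ A    0  ] [ lambda ] = [ b ]

Solving the linear system:
  x*      = (-2.2484, -0.5033, -0.1209)
  lambda* = (6.2822, 4.7542)
  f(x*)   = 8.6951

x* = (-2.2484, -0.5033, -0.1209), lambda* = (6.2822, 4.7542)


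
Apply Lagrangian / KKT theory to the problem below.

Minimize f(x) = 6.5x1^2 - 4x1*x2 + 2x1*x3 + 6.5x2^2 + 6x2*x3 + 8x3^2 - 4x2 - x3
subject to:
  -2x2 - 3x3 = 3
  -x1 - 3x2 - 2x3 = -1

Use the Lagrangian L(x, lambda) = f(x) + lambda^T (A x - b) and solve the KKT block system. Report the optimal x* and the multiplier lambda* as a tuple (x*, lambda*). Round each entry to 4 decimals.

Form the Lagrangian:
  L(x, lambda) = (1/2) x^T Q x + c^T x + lambda^T (A x - b)
Stationarity (grad_x L = 0): Q x + c + A^T lambda = 0.
Primal feasibility: A x = b.

This gives the KKT block system:
  [ Q   A^T ] [ x     ]   [-c ]
  [ A    0  ] [ lambda ] = [ b ]

Solving the linear system:
  x*      = (1.0724, 1.1566, -1.771)
  lambda* = (-10.5993, 5.7727)
  f(x*)   = 17.3577

x* = (1.0724, 1.1566, -1.771), lambda* = (-10.5993, 5.7727)


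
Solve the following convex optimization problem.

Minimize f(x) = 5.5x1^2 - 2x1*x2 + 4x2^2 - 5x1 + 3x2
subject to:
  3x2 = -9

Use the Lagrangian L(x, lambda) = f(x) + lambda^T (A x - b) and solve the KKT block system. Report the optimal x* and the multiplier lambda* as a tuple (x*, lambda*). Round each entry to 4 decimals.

Form the Lagrangian:
  L(x, lambda) = (1/2) x^T Q x + c^T x + lambda^T (A x - b)
Stationarity (grad_x L = 0): Q x + c + A^T lambda = 0.
Primal feasibility: A x = b.

This gives the KKT block system:
  [ Q   A^T ] [ x     ]   [-c ]
  [ A    0  ] [ lambda ] = [ b ]

Solving the linear system:
  x*      = (-0.0909, -3)
  lambda* = (6.9394)
  f(x*)   = 26.9545

x* = (-0.0909, -3), lambda* = (6.9394)


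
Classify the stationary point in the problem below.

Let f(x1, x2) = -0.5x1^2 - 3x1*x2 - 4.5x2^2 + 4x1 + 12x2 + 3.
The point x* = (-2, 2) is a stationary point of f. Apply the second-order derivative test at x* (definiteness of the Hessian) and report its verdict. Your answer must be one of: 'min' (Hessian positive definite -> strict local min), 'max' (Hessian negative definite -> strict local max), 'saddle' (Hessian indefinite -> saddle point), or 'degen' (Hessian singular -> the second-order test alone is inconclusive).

Compute the Hessian H = grad^2 f:
  H = [[-1, -3], [-3, -9]]
Verify stationarity: grad f(x*) = H x* + g = (0, 0).
Eigenvalues of H: -10, 0.
H has a zero eigenvalue (singular; negative semidefinite but not definite), so H is neither positive definite, negative definite, nor indefinite. The second-order test alone is inconclusive -> degen.
(Indeed, f is constant along the null direction of H through x*, so x* is not a strict local extremum.)

degen


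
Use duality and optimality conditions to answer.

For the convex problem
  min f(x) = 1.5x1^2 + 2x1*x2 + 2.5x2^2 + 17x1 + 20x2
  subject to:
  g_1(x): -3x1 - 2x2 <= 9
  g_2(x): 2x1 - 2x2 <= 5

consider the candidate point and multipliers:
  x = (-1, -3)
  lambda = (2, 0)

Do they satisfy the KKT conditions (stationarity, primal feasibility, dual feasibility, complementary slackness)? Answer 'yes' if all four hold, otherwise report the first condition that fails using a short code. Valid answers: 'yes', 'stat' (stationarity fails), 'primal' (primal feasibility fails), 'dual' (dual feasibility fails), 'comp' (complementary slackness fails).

Gradient of f: grad f(x) = Q x + c = (8, 3)
Constraint values g_i(x) = a_i^T x - b_i:
  g_1((-1, -3)) = 0
  g_2((-1, -3)) = -1
Stationarity residual: grad f(x) + sum_i lambda_i a_i = (2, -1)
  -> stationarity FAILS
Primal feasibility (all g_i <= 0): OK
Dual feasibility (all lambda_i >= 0): OK
Complementary slackness (lambda_i * g_i(x) = 0 for all i): OK

Verdict: the first failing condition is stationarity -> stat.

stat


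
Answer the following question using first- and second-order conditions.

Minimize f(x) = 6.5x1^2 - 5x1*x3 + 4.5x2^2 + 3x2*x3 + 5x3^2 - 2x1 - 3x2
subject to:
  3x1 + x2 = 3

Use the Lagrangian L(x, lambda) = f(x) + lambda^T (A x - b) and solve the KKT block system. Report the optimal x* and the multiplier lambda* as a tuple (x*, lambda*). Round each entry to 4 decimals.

Form the Lagrangian:
  L(x, lambda) = (1/2) x^T Q x + c^T x + lambda^T (A x - b)
Stationarity (grad_x L = 0): Q x + c + A^T lambda = 0.
Primal feasibility: A x = b.

This gives the KKT block system:
  [ Q   A^T ] [ x     ]   [-c ]
  [ A    0  ] [ lambda ] = [ b ]

Solving the linear system:
  x*      = (0.8253, 0.5242, 0.2554)
  lambda* = (-2.4839)
  f(x*)   = 2.1142

x* = (0.8253, 0.5242, 0.2554), lambda* = (-2.4839)


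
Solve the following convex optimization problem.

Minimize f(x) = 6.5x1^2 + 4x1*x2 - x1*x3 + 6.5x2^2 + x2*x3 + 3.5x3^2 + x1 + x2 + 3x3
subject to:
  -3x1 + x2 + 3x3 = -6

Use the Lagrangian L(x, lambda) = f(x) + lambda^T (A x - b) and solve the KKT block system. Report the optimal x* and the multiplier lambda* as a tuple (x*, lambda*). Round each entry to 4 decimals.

Form the Lagrangian:
  L(x, lambda) = (1/2) x^T Q x + c^T x + lambda^T (A x - b)
Stationarity (grad_x L = 0): Q x + c + A^T lambda = 0.
Primal feasibility: A x = b.

This gives the KKT block system:
  [ Q   A^T ] [ x     ]   [-c ]
  [ A    0  ] [ lambda ] = [ b ]

Solving the linear system:
  x*      = (0.4973, -0.3172, -1.397)
  lambda* = (2.5311)
  f(x*)   = 5.5879

x* = (0.4973, -0.3172, -1.397), lambda* = (2.5311)


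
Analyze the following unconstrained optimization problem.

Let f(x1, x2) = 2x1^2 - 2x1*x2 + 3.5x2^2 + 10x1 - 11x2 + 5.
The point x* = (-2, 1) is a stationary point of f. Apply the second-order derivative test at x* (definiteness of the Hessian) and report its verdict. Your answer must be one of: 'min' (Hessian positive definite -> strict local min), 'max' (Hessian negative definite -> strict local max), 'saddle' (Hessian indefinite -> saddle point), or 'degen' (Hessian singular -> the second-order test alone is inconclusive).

Compute the Hessian H = grad^2 f:
  H = [[4, -2], [-2, 7]]
Verify stationarity: grad f(x*) = H x* + g = (0, 0).
Eigenvalues of H: 3, 8.
Both eigenvalues > 0, so H is positive definite -> x* is a strict local min.

min


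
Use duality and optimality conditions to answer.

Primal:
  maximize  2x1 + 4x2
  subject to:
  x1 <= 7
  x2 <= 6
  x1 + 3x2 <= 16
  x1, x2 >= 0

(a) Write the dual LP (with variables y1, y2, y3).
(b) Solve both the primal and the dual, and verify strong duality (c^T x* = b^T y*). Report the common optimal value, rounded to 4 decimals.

The standard primal-dual pair for 'max c^T x s.t. A x <= b, x >= 0' is:
  Dual:  min b^T y  s.t.  A^T y >= c,  y >= 0.

So the dual LP is:
  minimize  7y1 + 6y2 + 16y3
  subject to:
    y1 + y3 >= 2
    y2 + 3y3 >= 4
    y1, y2, y3 >= 0

Solving the primal: x* = (7, 3).
  primal value c^T x* = 26.
Solving the dual: y* = (0.6667, 0, 1.3333).
  dual value b^T y* = 26.
Strong duality: c^T x* = b^T y*. Confirmed.

26


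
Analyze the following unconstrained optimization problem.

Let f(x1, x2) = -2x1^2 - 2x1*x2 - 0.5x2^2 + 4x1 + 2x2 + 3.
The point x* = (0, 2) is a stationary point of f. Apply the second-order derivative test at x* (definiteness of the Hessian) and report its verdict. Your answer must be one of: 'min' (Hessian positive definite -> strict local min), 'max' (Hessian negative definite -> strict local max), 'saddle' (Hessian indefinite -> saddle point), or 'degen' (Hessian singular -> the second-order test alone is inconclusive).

Compute the Hessian H = grad^2 f:
  H = [[-4, -2], [-2, -1]]
Verify stationarity: grad f(x*) = H x* + g = (0, 0).
Eigenvalues of H: -5, 0.
H has a zero eigenvalue (singular; negative semidefinite but not definite), so H is neither positive definite, negative definite, nor indefinite. The second-order test alone is inconclusive -> degen.
(Indeed, f is constant along the null direction of H through x*, so x* is not a strict local extremum.)

degen


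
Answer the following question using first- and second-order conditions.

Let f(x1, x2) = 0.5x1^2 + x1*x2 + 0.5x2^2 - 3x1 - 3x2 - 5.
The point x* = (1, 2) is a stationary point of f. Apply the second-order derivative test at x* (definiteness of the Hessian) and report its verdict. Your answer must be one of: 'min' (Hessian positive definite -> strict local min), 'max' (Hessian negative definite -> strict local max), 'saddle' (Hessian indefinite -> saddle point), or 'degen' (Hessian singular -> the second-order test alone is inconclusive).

Compute the Hessian H = grad^2 f:
  H = [[1, 1], [1, 1]]
Verify stationarity: grad f(x*) = H x* + g = (0, 0).
Eigenvalues of H: 0, 2.
H has a zero eigenvalue (singular; positive semidefinite but not definite), so H is neither positive definite, negative definite, nor indefinite. The second-order test alone is inconclusive -> degen.
(Indeed, f is constant along the null direction of H through x*, so x* is not a strict local extremum.)

degen


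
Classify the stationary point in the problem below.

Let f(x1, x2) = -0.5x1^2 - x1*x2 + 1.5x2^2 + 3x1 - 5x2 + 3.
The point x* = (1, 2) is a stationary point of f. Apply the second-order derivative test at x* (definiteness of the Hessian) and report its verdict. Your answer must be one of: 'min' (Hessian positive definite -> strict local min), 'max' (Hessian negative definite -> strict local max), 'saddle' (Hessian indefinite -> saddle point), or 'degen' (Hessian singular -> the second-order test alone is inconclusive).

Compute the Hessian H = grad^2 f:
  H = [[-1, -1], [-1, 3]]
Verify stationarity: grad f(x*) = H x* + g = (0, 0).
Eigenvalues of H: -1.2361, 3.2361.
Eigenvalues have mixed signs, so H is indefinite -> x* is a saddle point.

saddle
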